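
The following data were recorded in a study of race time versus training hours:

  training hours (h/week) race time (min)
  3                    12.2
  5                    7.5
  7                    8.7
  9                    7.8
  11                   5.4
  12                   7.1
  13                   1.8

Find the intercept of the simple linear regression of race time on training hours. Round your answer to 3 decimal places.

13.323

n = 7, Σx = 60, Σy = 50.5, Σxy = 373.2, Σx² = 598
Sxx = Σx² − (Σx)²/n = 598 − 514.285714 = 83.714286
Sxy = Σxy − (Σx)(Σy)/n = 373.2 − 432.857143 = -59.657143
b = Sxy/Sxx = -59.657143/83.714286 = -0.712628
a = ȳ − b·x̄ = 7.214286 − (-0.712628)·8.571429 = 13.322526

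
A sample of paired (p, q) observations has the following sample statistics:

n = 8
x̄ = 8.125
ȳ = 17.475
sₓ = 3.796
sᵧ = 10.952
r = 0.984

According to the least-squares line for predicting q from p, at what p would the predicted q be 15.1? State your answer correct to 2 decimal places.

b = r · sᵧ/sₓ = 0.984 · 10.952/3.796 = 2.838980
a = ȳ − b·x̄ = 17.475 − 2.838980·8.125 = -5.591712
Set a + b·x = 15.1: x = (15.1 − (-5.591712)) / 2.838980 = 7.288432

7.29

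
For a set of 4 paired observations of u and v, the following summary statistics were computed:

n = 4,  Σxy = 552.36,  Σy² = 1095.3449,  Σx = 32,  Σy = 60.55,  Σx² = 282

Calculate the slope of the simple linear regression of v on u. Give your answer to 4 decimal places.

2.6138

Sxx = Σx² − (Σx)²/n = 282 − 256 = 26
Sxy = Σxy − (Σx)(Σy)/n = 552.36 − 484.4 = 67.96
b = Sxy/Sxx = 67.96/26 = 2.613846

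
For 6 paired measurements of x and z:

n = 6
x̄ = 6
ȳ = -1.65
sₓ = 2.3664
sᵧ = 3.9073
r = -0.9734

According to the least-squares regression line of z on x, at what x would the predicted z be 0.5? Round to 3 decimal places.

b = r · sᵧ/sₓ = -0.9734 · 3.9073/2.3664 = -1.607237
a = ȳ − b·x̄ = -1.65 − (-1.607237)·6 = 7.993422
Set a + b·x = 0.5: x = (0.5 − 7.993422) / (-1.607237) = 4.662301

4.662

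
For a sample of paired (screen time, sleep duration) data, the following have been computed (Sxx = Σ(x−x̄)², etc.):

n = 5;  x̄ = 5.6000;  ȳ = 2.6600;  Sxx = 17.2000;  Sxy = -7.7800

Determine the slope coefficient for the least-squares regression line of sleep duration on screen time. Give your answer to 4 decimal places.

b = Sxy/Sxx = -7.78/17.2 = -0.452326

-0.4523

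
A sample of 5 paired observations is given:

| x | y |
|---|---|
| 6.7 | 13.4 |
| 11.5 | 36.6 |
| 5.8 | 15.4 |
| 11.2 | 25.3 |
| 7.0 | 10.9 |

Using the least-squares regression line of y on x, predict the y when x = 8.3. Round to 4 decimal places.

19.8277

n = 5, Σx = 42.2, Σy = 101.6, Σxy = 959.66, Σx² = 385.22
Sxx = Σx² − (Σx)²/n = 385.22 − 356.168 = 29.052
Sxy = Σxy − (Σx)(Σy)/n = 959.66 − 857.504 = 102.156
b = Sxy/Sxx = 102.156/29.052 = 3.516316
a = ȳ − b·x̄ = 20.32 − 3.516316·8.44 = -9.357703
ŷ(8.3) = a + b·8.3 = -9.357703 + 3.516316·8.3 = 19.827716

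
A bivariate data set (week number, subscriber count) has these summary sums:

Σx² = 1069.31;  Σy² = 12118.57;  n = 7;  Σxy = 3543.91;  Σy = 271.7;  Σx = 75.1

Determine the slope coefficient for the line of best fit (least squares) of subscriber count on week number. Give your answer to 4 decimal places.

Sxx = Σx² − (Σx)²/n = 1069.31 − 805.715714 = 263.594286
Sxy = Σxy − (Σx)(Σy)/n = 3543.91 − 2914.952857 = 628.957143
b = Sxy/Sxx = 628.957143/263.594286 = 2.386080

2.3861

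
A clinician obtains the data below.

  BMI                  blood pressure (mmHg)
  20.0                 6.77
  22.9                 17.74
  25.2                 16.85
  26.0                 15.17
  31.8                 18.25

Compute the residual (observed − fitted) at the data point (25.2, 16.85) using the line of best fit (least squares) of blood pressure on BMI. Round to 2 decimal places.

n = 5, Σx = 125.9, Σy = 74.78, Σxy = 1941.036, Σx² = 3246.69
Sxx = Σx² − (Σx)²/n = 3246.69 − 3170.162 = 76.528
Sxy = Σxy − (Σx)(Σy)/n = 1941.036 − 1882.9604 = 58.0756
b = Sxy/Sxx = 58.0756/76.528 = 0.758880
a = ȳ − b·x̄ = 14.956 − 0.758880·25.18 = -4.152609
ŷ(25.2) = -4.152609 + 0.758880·25.2 = 14.971178
residual = y − ŷ = 16.85 − 14.971178 = 1.878822

1.88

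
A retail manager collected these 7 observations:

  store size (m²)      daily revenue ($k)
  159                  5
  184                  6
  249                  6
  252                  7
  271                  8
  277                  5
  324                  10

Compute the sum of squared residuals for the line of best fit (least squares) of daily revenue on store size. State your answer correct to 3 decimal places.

9.836

n = 7, Σx = 1716, Σy = 47, Σxy = 11950, Σx² = 439788, Σy² = 335
Sxx = Σx² − (Σx)²/n = 439788 − 420665.142857 = 19122.857143
Sxy = Σxy − (Σx)(Σy)/n = 11950 − 11521.714286 = 428.285714
Syy = Σy² − (Σy)²/n = 335 − 315.571429 = 19.428571
b = Sxy/Sxx = 428.285714/19122.857143 = 0.022397
SSE = Syy − b·Sxy = 19.428571 − 0.022397·428.285714 = 9.836456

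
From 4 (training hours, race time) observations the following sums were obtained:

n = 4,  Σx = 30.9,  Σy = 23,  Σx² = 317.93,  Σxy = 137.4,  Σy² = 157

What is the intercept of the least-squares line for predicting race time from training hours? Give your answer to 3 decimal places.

9.677

Sxx = Σx² − (Σx)²/n = 317.93 − 238.7025 = 79.2275
Sxy = Σxy − (Σx)(Σy)/n = 137.4 − 177.675 = -40.275
b = Sxy/Sxx = -40.275/79.2275 = -0.508346
a = ȳ − b·x̄ = 5.75 − (-0.508346)·7.725 = 9.676975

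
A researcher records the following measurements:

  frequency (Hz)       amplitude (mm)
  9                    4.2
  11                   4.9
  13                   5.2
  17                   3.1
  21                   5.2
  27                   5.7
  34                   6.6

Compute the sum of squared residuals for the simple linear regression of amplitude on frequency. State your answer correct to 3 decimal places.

n = 7, Σx = 132, Σy = 34.9, Σxy = 699.5, Σx² = 2986, Σy² = 181.39
Sxx = Σx² − (Σx)²/n = 2986 − 2489.142857 = 496.857143
Sxy = Σxy − (Σx)(Σy)/n = 699.5 − 658.114286 = 41.385714
Syy = Σy² − (Σy)²/n = 181.39 − 174.001429 = 7.388571
b = Sxy/Sxx = 41.385714/496.857143 = 0.083295
SSE = Syy − b·Sxy = 7.388571 − 0.083295·41.385714 = 3.941348

3.941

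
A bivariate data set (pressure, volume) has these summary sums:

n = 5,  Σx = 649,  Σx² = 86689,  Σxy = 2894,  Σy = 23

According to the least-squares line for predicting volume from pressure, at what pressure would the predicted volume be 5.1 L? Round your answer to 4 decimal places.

116.4039

Sxx = Σx² − (Σx)²/n = 86689 − 84240.2 = 2448.8
Sxy = Σxy − (Σx)(Σy)/n = 2894 − 2985.4 = -91.4
b = Sxy/Sxx = -91.4/2448.8 = -0.037324
a = ȳ − b·x̄ = 4.6 − (-0.037324)·129.8 = 9.444708
Set a + b·x = 5.1: x = (5.1 − 9.444708) / (-0.037324) = 116.403939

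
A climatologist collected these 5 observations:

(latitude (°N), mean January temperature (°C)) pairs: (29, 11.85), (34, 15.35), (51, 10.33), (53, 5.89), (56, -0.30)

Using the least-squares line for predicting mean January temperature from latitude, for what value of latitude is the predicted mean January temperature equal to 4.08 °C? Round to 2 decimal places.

56.13

n = 5, Σx = 223, Σy = 43.12, Σxy = 1687.75, Σx² = 10543
Sxx = Σx² − (Σx)²/n = 10543 − 9945.8 = 597.2
Sxy = Σxy − (Σx)(Σy)/n = 1687.75 − 1923.152 = -235.402
b = Sxy/Sxx = -235.402/597.2 = -0.394176
a = ȳ − b·x̄ = 8.624 − (-0.394176)·44.6 = 26.204257
Set a + b·x = 4.08: x = (4.08 − 26.204257) / (-0.394176) = 56.127841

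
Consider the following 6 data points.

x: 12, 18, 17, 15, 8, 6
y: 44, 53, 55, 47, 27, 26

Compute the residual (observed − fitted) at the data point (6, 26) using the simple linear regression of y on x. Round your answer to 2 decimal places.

0.87

n = 6, Σx = 76, Σy = 252, Σxy = 3494, Σx² = 1082
Sxx = Σx² − (Σx)²/n = 1082 − 962.666667 = 119.333333
Sxy = Σxy − (Σx)(Σy)/n = 3494 − 3192 = 302
b = Sxy/Sxx = 302/119.333333 = 2.530726
a = ȳ − b·x̄ = 42 − 2.530726·12.666667 = 9.944134
ŷ(6) = 9.944134 + 2.530726·6 = 25.128492
residual = y − ŷ = 26 − 25.128492 = 0.871508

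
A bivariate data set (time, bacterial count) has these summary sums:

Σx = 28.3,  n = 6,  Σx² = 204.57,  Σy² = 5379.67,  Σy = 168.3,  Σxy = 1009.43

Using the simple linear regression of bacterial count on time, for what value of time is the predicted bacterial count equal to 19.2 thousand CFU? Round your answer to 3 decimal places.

1.799

Sxx = Σx² − (Σx)²/n = 204.57 − 133.481667 = 71.088333
Sxy = Σxy − (Σx)(Σy)/n = 1009.43 − 793.815 = 215.615
b = Sxy/Sxx = 215.615/71.088333 = 3.033057
a = ȳ − b·x̄ = 28.05 − 3.033057·4.716667 = 13.744079
Set a + b·x = 19.2: x = (19.2 − 13.744079) / 3.033057 = 1.798819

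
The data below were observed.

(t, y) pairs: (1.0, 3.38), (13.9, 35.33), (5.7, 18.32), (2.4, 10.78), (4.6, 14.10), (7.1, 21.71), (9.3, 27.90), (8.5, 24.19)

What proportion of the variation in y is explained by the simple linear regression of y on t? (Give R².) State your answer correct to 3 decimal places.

n = 8, Σx = 52.5, Σy = 155.71, Σxy = 1308.849, Σx² = 462.77, Σy² = 3745.1643
Sxx = Σx² − (Σx)²/n = 462.77 − 344.53125 = 118.23875
Sxy = Σxy − (Σx)(Σy)/n = 1308.849 − 1021.846875 = 287.002125
Syy = Σy² − (Σy)²/n = 3745.1643 − 3030.700513 = 714.463787
R² = Sxy²/(Sxx·Syy) = (287.002125)²/(118.23875·714.463787) = 0.975057

0.975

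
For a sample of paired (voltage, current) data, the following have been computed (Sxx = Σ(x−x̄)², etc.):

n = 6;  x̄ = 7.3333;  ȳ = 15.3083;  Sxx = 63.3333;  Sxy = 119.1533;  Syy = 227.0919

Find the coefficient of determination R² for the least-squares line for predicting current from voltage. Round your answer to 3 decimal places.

R² = Sxy²/(Sxx·Syy) = (119.1533)²/(63.3333·227.0919) = 0.987139

0.987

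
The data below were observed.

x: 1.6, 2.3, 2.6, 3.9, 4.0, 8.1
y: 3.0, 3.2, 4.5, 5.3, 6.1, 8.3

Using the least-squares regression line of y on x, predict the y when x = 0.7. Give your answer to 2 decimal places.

2.57

n = 6, Σx = 22.5, Σy = 30.4, Σxy = 136.16, Σx² = 111.43
Sxx = Σx² − (Σx)²/n = 111.43 − 84.375 = 27.055
Sxy = Σxy − (Σx)(Σy)/n = 136.16 − 114 = 22.16
b = Sxy/Sxx = 22.16/27.055 = 0.819072
a = ȳ − b·x̄ = 5.066667 − 0.819072·3.75 = 1.995146
ŷ(0.7) = a + b·0.7 = 1.995146 + 0.819072·0.7 = 2.568496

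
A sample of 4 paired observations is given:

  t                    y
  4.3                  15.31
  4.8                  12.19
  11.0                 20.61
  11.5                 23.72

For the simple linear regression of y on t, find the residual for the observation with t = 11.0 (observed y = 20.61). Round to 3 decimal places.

n = 4, Σx = 31.6, Σy = 71.83, Σxy = 623.835, Σx² = 294.78
Sxx = Σx² − (Σx)²/n = 294.78 − 249.64 = 45.14
Sxy = Σxy − (Σx)(Σy)/n = 623.835 − 567.457 = 56.378
b = Sxy/Sxx = 56.378/45.14 = 1.248959
a = ȳ − b·x̄ = 17.9575 − 1.248959·7.9 = 8.090726
ŷ(11.0) = 8.090726 + 1.248959·11 = 21.829272
residual = y − ŷ = 20.61 − 21.829272 = -1.219272

-1.219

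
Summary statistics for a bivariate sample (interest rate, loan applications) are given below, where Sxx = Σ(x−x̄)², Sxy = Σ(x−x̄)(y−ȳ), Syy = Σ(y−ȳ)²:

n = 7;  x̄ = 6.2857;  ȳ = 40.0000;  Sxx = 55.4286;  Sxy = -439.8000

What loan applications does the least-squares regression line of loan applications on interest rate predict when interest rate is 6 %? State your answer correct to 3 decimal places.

42.267

b = Sxy/Sxx = -439.8/55.4286 = -7.934532
a = ȳ − b·x̄ = 40 − (-7.934532)·6.2857 = 89.874088
ŷ(6) = a + b·6 = 89.874088 + (-7.934532)·6 = 42.266896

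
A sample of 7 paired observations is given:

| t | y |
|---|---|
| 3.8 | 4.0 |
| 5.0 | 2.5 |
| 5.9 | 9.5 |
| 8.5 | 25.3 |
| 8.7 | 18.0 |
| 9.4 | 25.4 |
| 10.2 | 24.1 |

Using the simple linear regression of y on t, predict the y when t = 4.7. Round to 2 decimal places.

5.16

n = 7, Σx = 51.5, Σy = 108.8, Σxy = 939.98, Σx² = 414.59
Sxx = Σx² − (Σx)²/n = 414.59 − 378.892857 = 35.697143
Sxy = Σxy − (Σx)(Σy)/n = 939.98 − 800.457143 = 139.522857
b = Sxy/Sxx = 139.522857/35.697143 = 3.908516
a = ȳ − b·x̄ = 15.542857 − 3.908516·7.357143 = -13.212654
ŷ(4.7) = a + b·4.7 = -13.212654 + 3.908516·4.7 = 5.157372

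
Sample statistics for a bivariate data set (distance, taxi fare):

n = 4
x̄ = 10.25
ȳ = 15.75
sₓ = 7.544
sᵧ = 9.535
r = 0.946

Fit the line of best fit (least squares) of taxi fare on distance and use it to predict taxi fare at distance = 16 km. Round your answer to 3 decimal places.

b = r · sᵧ/sₓ = 0.946 · 9.535/7.544 = 1.195667
a = ȳ − b·x̄ = 15.75 − 1.195667·10.25 = 3.494416
ŷ(16) = a + b·16 = 3.494416 + 1.195667·16 = 22.625084

22.625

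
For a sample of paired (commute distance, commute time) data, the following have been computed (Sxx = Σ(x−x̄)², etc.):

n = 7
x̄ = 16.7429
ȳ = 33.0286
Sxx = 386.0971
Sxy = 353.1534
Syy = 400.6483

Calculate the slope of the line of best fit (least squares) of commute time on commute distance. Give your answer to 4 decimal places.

0.9147

b = Sxy/Sxx = 353.1534/386.0971 = 0.914675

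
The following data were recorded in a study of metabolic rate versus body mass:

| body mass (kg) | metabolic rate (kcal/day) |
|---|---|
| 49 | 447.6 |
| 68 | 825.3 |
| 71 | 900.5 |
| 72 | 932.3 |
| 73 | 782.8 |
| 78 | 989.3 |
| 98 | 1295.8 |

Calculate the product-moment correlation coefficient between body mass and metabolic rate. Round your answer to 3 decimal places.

0.975

n = 7, Σx = 509, Σy = 6173.6, Σxy = 470412.1, Σx² = 38267, Σy² = 5832137.36
Sxx = Σx² − (Σx)²/n = 38267 − 37011.571429 = 1255.428571
Sxy = Σxy − (Σx)(Σy)/n = 470412.1 − 448908.914286 = 21503.185714
Syy = Σy² − (Σy)²/n = 5832137.36 − 5444762.422857 = 387374.937143
r = Sxy/√(Sxx·Syy) = 21503.185714/√(486321563.944490) = 21503.185714/22052.699697 = 0.975082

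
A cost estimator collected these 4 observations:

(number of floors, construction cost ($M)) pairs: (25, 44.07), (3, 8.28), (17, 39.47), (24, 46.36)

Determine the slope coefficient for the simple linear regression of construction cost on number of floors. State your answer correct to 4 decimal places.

1.7056

n = 4, Σx = 69, Σy = 138.18, Σxy = 2910.22, Σx² = 1499
Sxx = Σx² − (Σx)²/n = 1499 − 1190.25 = 308.75
Sxy = Σxy − (Σx)(Σy)/n = 2910.22 − 2383.605 = 526.615
b = Sxy/Sxx = 526.615/308.75 = 1.705636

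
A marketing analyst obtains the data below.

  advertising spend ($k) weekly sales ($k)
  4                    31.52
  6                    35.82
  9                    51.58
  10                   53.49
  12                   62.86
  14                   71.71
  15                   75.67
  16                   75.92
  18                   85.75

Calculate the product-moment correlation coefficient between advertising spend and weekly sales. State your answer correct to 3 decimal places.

n = 9, Σx = 104, Σy = 544.32, Σxy = 6991.65, Σx² = 1378, Σy² = 35734.8208
Sxx = Σx² − (Σx)²/n = 1378 − 1201.777778 = 176.222222
Sxy = Σxy − (Σx)(Σy)/n = 6991.65 − 6289.92 = 701.73
Syy = Σy² − (Σy)²/n = 35734.8208 − 32920.4736 = 2814.3472
r = Sxy/√(Sxx·Syy) = 701.73/√(495950.517689) = 701.73/704.237544 = 0.996439

0.996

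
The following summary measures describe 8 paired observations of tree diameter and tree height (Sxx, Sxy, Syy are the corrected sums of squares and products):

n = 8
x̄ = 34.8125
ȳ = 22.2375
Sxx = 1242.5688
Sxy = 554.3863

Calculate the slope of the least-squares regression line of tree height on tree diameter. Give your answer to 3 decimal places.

b = Sxy/Sxx = 554.3863/1242.5688 = 0.446161

0.446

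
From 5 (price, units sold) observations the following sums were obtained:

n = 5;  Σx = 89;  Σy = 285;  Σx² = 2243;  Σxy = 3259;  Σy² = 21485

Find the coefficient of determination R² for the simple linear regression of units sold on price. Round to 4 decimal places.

Sxx = Σx² − (Σx)²/n = 2243 − 1584.2 = 658.8
Sxy = Σxy − (Σx)(Σy)/n = 3259 − 5073 = -1814
Syy = Σy² − (Σy)²/n = 21485 − 16245 = 5240
R² = Sxy²/(Sxx·Syy) = (-1814)²/(658.8·5240) = 0.953212

0.9532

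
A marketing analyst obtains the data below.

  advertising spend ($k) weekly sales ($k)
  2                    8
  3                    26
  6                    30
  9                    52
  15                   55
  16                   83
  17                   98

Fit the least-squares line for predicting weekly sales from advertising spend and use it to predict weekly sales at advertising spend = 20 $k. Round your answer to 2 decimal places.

n = 7, Σx = 68, Σy = 352, Σxy = 4561, Σx² = 900
Sxx = Σx² − (Σx)²/n = 900 − 660.571429 = 239.428571
Sxy = Σxy − (Σx)(Σy)/n = 4561 − 3419.428571 = 1141.571429
b = Sxy/Sxx = 1141.571429/239.428571 = 4.767900
a = ȳ − b·x̄ = 50.285714 − 4.767900·9.714286 = 3.968974
ŷ(20) = a + b·20 = 3.968974 + 4.767900·20 = 99.326969

99.33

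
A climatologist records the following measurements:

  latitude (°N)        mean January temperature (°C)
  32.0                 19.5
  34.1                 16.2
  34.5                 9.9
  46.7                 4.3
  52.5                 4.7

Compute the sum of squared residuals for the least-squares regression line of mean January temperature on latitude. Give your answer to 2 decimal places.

n = 5, Σx = 199.8, Σy = 54.6, Σxy = 1965.53, Σx² = 8314.2, Σy² = 781.28
Sxx = Σx² − (Σx)²/n = 8314.2 − 7984.008 = 330.192
Sxy = Σxy − (Σx)(Σy)/n = 1965.53 − 2181.816 = -216.286
Syy = Σy² − (Σy)²/n = 781.28 − 596.232 = 185.048
b = Sxy/Sxx = -216.286/330.192 = -0.655031
SSE = Syy − b·Sxy = 185.048 − (-0.655031)·(-216.286) = 43.373962

43.37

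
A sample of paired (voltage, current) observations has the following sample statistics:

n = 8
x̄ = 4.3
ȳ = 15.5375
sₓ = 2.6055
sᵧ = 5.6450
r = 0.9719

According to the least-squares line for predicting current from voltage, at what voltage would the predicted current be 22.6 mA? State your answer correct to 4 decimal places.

b = r · sᵧ/sₓ = 0.9719 · 5.645/2.6055 = 2.105690
a = ȳ − b·x̄ = 15.5375 − 2.105690·4.3 = 6.483033
Set a + b·x = 22.6: x = (22.6 − 6.483033) / 2.105690 = 7.654007

7.6540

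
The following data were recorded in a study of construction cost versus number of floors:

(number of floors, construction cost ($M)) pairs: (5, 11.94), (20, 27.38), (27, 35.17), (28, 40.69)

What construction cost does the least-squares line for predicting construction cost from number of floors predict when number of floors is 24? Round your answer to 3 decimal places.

n = 4, Σx = 80, Σy = 115.18, Σxy = 2696.21, Σx² = 1938
Sxx = Σx² − (Σx)²/n = 1938 − 1600 = 338
Sxy = Σxy − (Σx)(Σy)/n = 2696.21 − 2303.6 = 392.61
b = Sxy/Sxx = 392.61/338 = 1.161568
a = ȳ − b·x̄ = 28.795 − 1.161568·20 = 5.563639
ŷ(24) = a + b·24 = 5.563639 + 1.161568·24 = 33.441272

33.441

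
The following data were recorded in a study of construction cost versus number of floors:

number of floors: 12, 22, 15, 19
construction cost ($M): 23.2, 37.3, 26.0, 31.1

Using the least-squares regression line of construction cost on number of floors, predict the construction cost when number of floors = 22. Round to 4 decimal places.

n = 4, Σx = 68, Σy = 117.6, Σxy = 2079.9, Σx² = 1214
Sxx = Σx² − (Σx)²/n = 1214 − 1156 = 58
Sxy = Σxy − (Σx)(Σy)/n = 2079.9 − 1999.2 = 80.7
b = Sxy/Sxx = 80.7/58 = 1.391379
a = ȳ − b·x̄ = 29.4 − 1.391379·17 = 5.746552
ŷ(22) = a + b·22 = 5.746552 + 1.391379·22 = 36.356897

36.3569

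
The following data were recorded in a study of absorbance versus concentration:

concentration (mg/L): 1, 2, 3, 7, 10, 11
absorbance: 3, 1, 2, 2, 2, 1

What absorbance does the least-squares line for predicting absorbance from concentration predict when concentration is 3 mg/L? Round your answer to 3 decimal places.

n = 6, Σx = 34, Σy = 11, Σxy = 56, Σx² = 284
Sxx = Σx² − (Σx)²/n = 284 − 192.666667 = 91.333333
Sxy = Σxy − (Σx)(Σy)/n = 56 − 62.333333 = -6.333333
b = Sxy/Sxx = -6.333333/91.333333 = -0.069343
a = ȳ − b·x̄ = 1.833333 − (-0.069343)·5.666667 = 2.226277
ŷ(3) = a + b·3 = 2.226277 + (-0.069343)·3 = 2.018248

2.018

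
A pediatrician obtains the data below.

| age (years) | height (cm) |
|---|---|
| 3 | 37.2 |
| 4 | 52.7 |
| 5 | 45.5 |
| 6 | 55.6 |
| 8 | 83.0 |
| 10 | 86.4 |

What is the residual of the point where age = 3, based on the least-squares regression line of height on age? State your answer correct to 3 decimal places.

-0.887

n = 6, Σx = 36, Σy = 360.4, Σxy = 2411.5, Σx² = 250
Sxx = Σx² − (Σx)²/n = 250 − 216 = 34
Sxy = Σxy − (Σx)(Σy)/n = 2411.5 − 2162.4 = 249.1
b = Sxy/Sxx = 249.1/34 = 7.326471
a = ȳ − b·x̄ = 60.066667 − 7.326471·6 = 16.107843
ŷ(3) = 16.107843 + 7.326471·3 = 38.087255
residual = y − ŷ = 37.2 − 38.087255 = -0.887255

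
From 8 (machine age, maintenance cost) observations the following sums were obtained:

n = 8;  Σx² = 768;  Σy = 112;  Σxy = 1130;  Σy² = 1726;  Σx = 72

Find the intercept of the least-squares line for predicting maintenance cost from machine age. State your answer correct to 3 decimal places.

Sxx = Σx² − (Σx)²/n = 768 − 648 = 120
Sxy = Σxy − (Σx)(Σy)/n = 1130 − 1008 = 122
b = Sxy/Sxx = 122/120 = 1.016667
a = ȳ − b·x̄ = 14 − 1.016667·9 = 4.85

4.850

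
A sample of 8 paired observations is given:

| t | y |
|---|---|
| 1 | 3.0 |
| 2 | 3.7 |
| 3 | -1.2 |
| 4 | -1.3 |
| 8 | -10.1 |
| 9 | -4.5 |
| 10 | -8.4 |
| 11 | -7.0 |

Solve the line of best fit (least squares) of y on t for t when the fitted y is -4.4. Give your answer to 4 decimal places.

7.0079

n = 8, Σx = 48, Σy = -25.8, Σxy = -280.7, Σx² = 396
Sxx = Σx² − (Σx)²/n = 396 − 288 = 108
Sxy = Σxy − (Σx)(Σy)/n = -280.7 − (-154.8) = -125.9
b = Sxy/Sxx = -125.9/108 = -1.165741
a = ȳ − b·x̄ = -3.225 − (-1.165741)·6 = 3.769444
Set a + b·x = -4.4: x = (-4.4 − 3.769444) / (-1.165741) = 7.007943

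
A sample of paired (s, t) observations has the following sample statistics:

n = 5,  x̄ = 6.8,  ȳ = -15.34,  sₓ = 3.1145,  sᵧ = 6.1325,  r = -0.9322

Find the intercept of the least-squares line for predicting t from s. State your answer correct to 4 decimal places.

-2.8585

b = r · sᵧ/sₓ = -0.9322 · 6.1325/3.1145 = -1.835517
a = ȳ − b·x̄ = -15.34 − (-1.835517)·6.8 = -2.858487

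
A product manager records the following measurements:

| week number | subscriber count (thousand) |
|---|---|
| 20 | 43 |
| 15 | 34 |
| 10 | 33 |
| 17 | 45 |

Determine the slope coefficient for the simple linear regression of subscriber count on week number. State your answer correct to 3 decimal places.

1.179

n = 4, Σx = 62, Σy = 155, Σxy = 2465, Σx² = 1014
Sxx = Σx² − (Σx)²/n = 1014 − 961 = 53
Sxy = Σxy − (Σx)(Σy)/n = 2465 − 2402.5 = 62.5
b = Sxy/Sxx = 62.5/53 = 1.179245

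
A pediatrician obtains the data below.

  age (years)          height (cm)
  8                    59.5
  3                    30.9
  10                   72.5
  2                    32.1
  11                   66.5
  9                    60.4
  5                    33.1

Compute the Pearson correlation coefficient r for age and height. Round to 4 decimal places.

0.9547

n = 7, Σx = 48, Σy = 355, Σxy = 2798.5, Σx² = 404, Σy² = 19947.74
Sxx = Σx² − (Σx)²/n = 404 − 329.142857 = 74.857143
Sxy = Σxy − (Σx)(Σy)/n = 2798.5 − 2434.285714 = 364.214286
Syy = Σy² − (Σy)²/n = 19947.74 − 18003.571429 = 1944.168571
r = Sxy/√(Sxx·Syy) = 364.214286/√(145534.904490) = 364.214286/381.490373 = 0.954714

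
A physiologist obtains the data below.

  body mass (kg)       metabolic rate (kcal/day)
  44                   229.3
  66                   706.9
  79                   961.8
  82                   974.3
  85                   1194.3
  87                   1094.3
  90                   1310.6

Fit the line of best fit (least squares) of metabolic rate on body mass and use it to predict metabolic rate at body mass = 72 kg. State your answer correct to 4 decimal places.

833.1889

n = 7, Σx = 533, Σy = 6471.5, Σxy = 527293, Σx² = 42151
Sxx = Σx² − (Σx)²/n = 42151 − 40584.142857 = 1566.857143
Sxy = Σxy − (Σx)(Σy)/n = 527293 − 492758.5 = 34534.5
b = Sxy/Sxx = 34534.5/1566.857143 = 22.040618
a = ȳ − b·x̄ = 924.5 − 22.040618·76.142857 = -753.735640
ŷ(72) = a + b·72 = -753.735640 + 22.040618·72 = 833.188868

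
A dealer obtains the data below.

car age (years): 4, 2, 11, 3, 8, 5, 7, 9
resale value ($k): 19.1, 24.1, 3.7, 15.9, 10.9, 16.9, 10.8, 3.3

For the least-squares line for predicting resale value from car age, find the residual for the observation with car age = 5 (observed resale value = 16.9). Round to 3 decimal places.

n = 8, Σx = 49, Σy = 104.7, Σxy = 490, Σx² = 369
Sxx = Σx² − (Σx)²/n = 369 − 300.125 = 68.875
Sxy = Σxy − (Σx)(Σy)/n = 490 − 641.2875 = -151.2875
b = Sxy/Sxx = -151.2875/68.875 = -2.196552
a = ȳ − b·x̄ = 13.0875 − (-2.196552)·6.125 = 26.541379
ŷ(5) = 26.541379 + (-2.196552)·5 = 15.558621
residual = y − ŷ = 16.9 − 15.558621 = 1.341379

1.341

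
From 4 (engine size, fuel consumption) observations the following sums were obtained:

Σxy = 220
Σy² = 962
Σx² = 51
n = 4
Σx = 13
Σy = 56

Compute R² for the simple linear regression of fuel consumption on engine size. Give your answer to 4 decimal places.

Sxx = Σx² − (Σx)²/n = 51 − 42.25 = 8.75
Sxy = Σxy − (Σx)(Σy)/n = 220 − 182 = 38
Syy = Σy² − (Σy)²/n = 962 − 784 = 178
R² = Sxy²/(Sxx·Syy) = (38)²/(8.75·178) = 0.927127

0.9271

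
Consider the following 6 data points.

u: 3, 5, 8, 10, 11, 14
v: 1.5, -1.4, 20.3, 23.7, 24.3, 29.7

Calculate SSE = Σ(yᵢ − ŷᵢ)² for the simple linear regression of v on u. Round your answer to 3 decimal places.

n = 6, Σx = 51, Σy = 98.1, Σxy = 1080, Σx² = 515, Σy² = 2450.57
Sxx = Σx² − (Σx)²/n = 515 − 433.5 = 81.5
Sxy = Σxy − (Σx)(Σy)/n = 1080 − 833.85 = 246.15
Syy = Σy² − (Σy)²/n = 2450.57 − 1603.935 = 846.635
b = Sxy/Sxx = 246.15/81.5 = 3.020245
SSE = Syy − b·Sxy = 846.635 − 3.020245·246.15 = 103.201595

103.202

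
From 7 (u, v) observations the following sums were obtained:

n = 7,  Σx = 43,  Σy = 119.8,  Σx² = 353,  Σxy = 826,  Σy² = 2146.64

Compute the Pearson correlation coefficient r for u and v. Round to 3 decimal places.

Sxx = Σx² − (Σx)²/n = 353 − 264.142857 = 88.857143
Sxy = Σxy − (Σx)(Σy)/n = 826 − 735.914286 = 90.085714
Syy = Σy² − (Σy)²/n = 2146.64 − 2050.291429 = 96.348571
r = Sxy/√(Sxx·Syy) = 90.085714/√(8561.258776) = 90.085714/92.527071 = 0.973615

0.974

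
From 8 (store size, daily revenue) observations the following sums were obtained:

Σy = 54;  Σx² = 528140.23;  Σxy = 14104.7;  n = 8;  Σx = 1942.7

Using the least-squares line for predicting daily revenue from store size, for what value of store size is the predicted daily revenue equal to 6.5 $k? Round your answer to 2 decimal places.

Sxx = Σx² − (Σx)²/n = 528140.23 − 471760.41125 = 56379.81875
Sxy = Σxy − (Σx)(Σy)/n = 14104.7 − 13113.225 = 991.475
b = Sxy/Sxx = 991.475/56379.81875 = 0.017586
a = ȳ − b·x̄ = 6.75 − 0.017586·242.8375 = 2.479548
Set a + b·x = 6.5: x = (6.5 − 2.479548) / 0.017586 = 228.621353

228.62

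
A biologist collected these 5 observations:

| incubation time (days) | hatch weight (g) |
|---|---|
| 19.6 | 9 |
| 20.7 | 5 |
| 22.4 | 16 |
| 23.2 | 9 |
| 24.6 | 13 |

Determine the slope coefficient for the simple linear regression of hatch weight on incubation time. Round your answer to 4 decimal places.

1.1231

n = 5, Σx = 110.5, Σy = 52, Σxy = 1166.9, Σx² = 2457.81
Sxx = Σx² − (Σx)²/n = 2457.81 − 2442.05 = 15.76
Sxy = Σxy − (Σx)(Σy)/n = 1166.9 − 1149.2 = 17.7
b = Sxy/Sxx = 17.7/15.76 = 1.123096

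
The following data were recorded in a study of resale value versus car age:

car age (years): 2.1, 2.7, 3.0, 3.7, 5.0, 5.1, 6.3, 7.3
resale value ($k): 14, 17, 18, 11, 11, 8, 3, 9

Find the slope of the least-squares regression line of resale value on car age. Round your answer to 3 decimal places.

-2.128

n = 8, Σx = 35.2, Σy = 91, Σxy = 350.4, Σx² = 178.38
Sxx = Σx² − (Σx)²/n = 178.38 − 154.88 = 23.5
Sxy = Σxy − (Σx)(Σy)/n = 350.4 − 400.4 = -50
b = Sxy/Sxx = -50/23.5 = -2.127660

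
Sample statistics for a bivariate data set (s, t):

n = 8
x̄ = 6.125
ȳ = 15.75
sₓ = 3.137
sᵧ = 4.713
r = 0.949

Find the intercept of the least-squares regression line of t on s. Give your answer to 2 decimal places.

7.02

b = r · sᵧ/sₓ = 0.949 · 4.713/3.137 = 1.425769
a = ȳ − b·x̄ = 15.75 − 1.425769·6.125 = 7.017166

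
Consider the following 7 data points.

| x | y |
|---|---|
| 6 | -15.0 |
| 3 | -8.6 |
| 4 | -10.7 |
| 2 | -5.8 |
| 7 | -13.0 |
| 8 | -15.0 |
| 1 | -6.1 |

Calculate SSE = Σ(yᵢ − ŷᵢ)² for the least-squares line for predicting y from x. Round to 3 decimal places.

9.178

n = 7, Σx = 31, Σy = -74.2, Σxy = -387.3, Σx² = 179, Σy² = 878.3
Sxx = Σx² − (Σx)²/n = 179 − 137.285714 = 41.714286
Sxy = Σxy − (Σx)(Σy)/n = -387.3 − (-328.6) = -58.7
Syy = Σy² − (Σy)²/n = 878.3 − 786.52 = 91.78
b = Sxy/Sxx = -58.7/41.714286 = -1.407192
SSE = Syy − b·Sxy = 91.78 − (-1.407192)·(-58.7) = 9.177842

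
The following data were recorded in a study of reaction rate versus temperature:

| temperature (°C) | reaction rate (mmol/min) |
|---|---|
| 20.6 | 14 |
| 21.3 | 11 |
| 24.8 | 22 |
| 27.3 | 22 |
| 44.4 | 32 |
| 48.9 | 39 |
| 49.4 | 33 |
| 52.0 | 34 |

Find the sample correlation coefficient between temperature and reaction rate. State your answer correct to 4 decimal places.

n = 8, Σx = 288.7, Σy = 207, Σxy = 8395, Σx² = 11745.31, Σy² = 6075
Sxx = Σx² − (Σx)²/n = 11745.31 − 10418.46125 = 1326.84875
Sxy = Σxy − (Σx)(Σy)/n = 8395 − 7470.1125 = 924.8875
Syy = Σy² − (Σy)²/n = 6075 − 5356.125 = 718.875
r = Sxy/√(Sxx·Syy) = 924.8875/√(953838.395156) = 924.8875/976.646505 = 0.947003

0.9470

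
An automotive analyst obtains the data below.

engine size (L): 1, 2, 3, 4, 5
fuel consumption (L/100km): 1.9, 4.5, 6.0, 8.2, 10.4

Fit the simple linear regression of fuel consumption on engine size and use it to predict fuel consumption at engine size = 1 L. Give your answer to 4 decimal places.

2.0600

n = 5, Σx = 15, Σy = 31, Σxy = 113.7, Σx² = 55
Sxx = Σx² − (Σx)²/n = 55 − 45 = 10
Sxy = Σxy − (Σx)(Σy)/n = 113.7 − 93 = 20.7
b = Sxy/Sxx = 20.7/10 = 2.07
a = ȳ − b·x̄ = 6.2 − 2.07·3 = -0.01
ŷ(1) = a + b·1 = -0.01 + 2.07·1 = 2.06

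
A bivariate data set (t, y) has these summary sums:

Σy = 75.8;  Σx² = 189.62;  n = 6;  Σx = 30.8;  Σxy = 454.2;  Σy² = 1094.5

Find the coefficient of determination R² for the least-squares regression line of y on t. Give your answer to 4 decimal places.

Sxx = Σx² − (Σx)²/n = 189.62 − 158.106667 = 31.513333
Sxy = Σxy − (Σx)(Σy)/n = 454.2 − 389.106667 = 65.093333
Syy = Σy² − (Σy)²/n = 1094.5 − 957.606667 = 136.893333
R² = Sxy²/(Sxx·Syy) = (65.093333)²/(31.513333·136.893333) = 0.982192

0.9822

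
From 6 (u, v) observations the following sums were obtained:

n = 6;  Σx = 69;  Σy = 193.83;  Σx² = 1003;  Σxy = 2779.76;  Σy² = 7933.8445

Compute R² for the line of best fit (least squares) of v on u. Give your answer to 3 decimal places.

Sxx = Σx² − (Σx)²/n = 1003 − 793.5 = 209.5
Sxy = Σxy − (Σx)(Σy)/n = 2779.76 − 2229.045 = 550.715
Syy = Σy² − (Σy)²/n = 7933.8445 − 6261.67815 = 1672.16635
R² = Sxy²/(Sxx·Syy) = (550.715)²/(209.5·1672.16635) = 0.865746

0.866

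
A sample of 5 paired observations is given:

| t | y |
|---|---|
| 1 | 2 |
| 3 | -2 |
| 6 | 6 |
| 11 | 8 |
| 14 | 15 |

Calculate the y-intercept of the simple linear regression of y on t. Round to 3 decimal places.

n = 5, Σx = 35, Σy = 29, Σxy = 330, Σx² = 363
Sxx = Σx² − (Σx)²/n = 363 − 245 = 118
Sxy = Σxy − (Σx)(Σy)/n = 330 − 203 = 127
b = Sxy/Sxx = 127/118 = 1.076271
a = ȳ − b·x̄ = 5.8 − 1.076271·7 = -1.733898

-1.734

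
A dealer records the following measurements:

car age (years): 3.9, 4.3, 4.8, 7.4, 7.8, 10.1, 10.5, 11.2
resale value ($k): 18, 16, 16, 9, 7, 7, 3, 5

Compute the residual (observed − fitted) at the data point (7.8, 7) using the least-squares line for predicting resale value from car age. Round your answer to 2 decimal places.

-2.56

n = 8, Σx = 60, Σy = 81, Σxy = 495.2, Σx² = 510.04
Sxx = Σx² − (Σx)²/n = 510.04 − 450 = 60.04
Sxy = Σxy − (Σx)(Σy)/n = 495.2 − 607.5 = -112.3
b = Sxy/Sxx = -112.3/60.04 = -1.870420
a = ȳ − b·x̄ = 10.125 − (-1.870420)·7.5 = 24.153148
ŷ(7.8) = 24.153148 + (-1.870420)·7.8 = 9.563874
residual = y − ŷ = 7 − 9.563874 = -2.563874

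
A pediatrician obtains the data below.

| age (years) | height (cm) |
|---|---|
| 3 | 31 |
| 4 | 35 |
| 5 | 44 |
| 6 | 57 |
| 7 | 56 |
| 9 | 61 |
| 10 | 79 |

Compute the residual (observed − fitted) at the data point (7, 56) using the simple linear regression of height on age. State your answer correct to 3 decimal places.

-0.283

n = 7, Σx = 44, Σy = 363, Σxy = 2526, Σx² = 316
Sxx = Σx² − (Σx)²/n = 316 − 276.571429 = 39.428571
Sxy = Σxy − (Σx)(Σy)/n = 2526 − 2281.714286 = 244.285714
b = Sxy/Sxx = 244.285714/39.428571 = 6.195652
a = ȳ − b·x̄ = 51.857143 − 6.195652·6.285714 = 12.913043
ŷ(7) = 12.913043 + 6.195652·7 = 56.282609
residual = y − ŷ = 56 − 56.282609 = -0.282609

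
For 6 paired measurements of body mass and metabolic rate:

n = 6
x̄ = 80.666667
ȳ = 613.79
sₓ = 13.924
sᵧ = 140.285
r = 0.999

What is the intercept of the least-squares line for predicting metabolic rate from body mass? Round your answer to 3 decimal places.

-198.118

b = r · sᵧ/sₓ = 0.999 · 140.285/13.924 = 10.064975
a = ȳ − b·x̄ = 613.79 − 10.064975·80.666667 = -198.118005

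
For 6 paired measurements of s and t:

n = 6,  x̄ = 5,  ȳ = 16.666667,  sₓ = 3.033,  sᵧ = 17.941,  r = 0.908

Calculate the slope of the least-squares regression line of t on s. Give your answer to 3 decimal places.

5.371

b = r · sᵧ/sₓ = 0.908 · 17.941/3.033 = 5.371061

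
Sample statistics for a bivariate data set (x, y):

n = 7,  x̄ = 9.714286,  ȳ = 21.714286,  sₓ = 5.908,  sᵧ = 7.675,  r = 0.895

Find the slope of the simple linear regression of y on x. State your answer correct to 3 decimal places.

b = r · sᵧ/sₓ = 0.895 · 7.675/5.908 = 1.162682

1.163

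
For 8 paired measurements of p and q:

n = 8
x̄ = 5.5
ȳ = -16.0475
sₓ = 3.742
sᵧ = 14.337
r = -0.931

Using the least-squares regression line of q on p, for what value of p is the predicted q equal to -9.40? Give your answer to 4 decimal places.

b = r · sᵧ/sₓ = -0.931 · 14.337/3.742 = -3.567009
a = ȳ − b·x̄ = -16.0475 − (-3.567009)·5.5 = 3.571049
Set a + b·x = -9.40: x = (-9.40 − 3.571049) / (-3.567009) = 3.636394

3.6364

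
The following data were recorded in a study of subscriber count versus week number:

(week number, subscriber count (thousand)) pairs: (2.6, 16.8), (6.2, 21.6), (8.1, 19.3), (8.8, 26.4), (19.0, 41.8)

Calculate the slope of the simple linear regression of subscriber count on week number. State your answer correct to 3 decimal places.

n = 5, Σx = 44.7, Σy = 125.9, Σxy = 1360.45, Σx² = 549.25
Sxx = Σx² − (Σx)²/n = 549.25 − 399.618 = 149.632
Sxy = Σxy − (Σx)(Σy)/n = 1360.45 − 1125.546 = 234.904
b = Sxy/Sxx = 234.904/149.632 = 1.569878

1.570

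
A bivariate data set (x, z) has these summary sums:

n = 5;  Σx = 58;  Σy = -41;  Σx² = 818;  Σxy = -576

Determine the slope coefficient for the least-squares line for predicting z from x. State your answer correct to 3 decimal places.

Sxx = Σx² − (Σx)²/n = 818 − 672.8 = 145.2
Sxy = Σxy − (Σx)(Σy)/n = -576 − (-475.6) = -100.4
b = Sxy/Sxx = -100.4/145.2 = -0.691460

-0.691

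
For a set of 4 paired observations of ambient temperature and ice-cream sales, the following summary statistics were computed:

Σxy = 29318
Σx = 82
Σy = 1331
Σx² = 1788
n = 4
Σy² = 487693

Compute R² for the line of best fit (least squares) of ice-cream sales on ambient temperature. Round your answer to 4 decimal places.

Sxx = Σx² − (Σx)²/n = 1788 − 1681 = 107
Sxy = Σxy − (Σx)(Σy)/n = 29318 − 27285.5 = 2032.5
Syy = Σy² − (Σy)²/n = 487693 − 442890.25 = 44802.75
R² = Sxy²/(Sxx·Syy) = (2032.5)²/(107·44802.75) = 0.861733

0.8617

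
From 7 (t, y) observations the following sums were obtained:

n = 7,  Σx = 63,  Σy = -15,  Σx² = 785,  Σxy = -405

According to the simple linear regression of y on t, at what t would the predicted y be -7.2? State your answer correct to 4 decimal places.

Sxx = Σx² − (Σx)²/n = 785 − 567 = 218
Sxy = Σxy − (Σx)(Σy)/n = -405 − (-135) = -270
b = Sxy/Sxx = -270/218 = -1.238532
a = ȳ − b·x̄ = -2.142857 − (-1.238532)·9 = 9.003932
Set a + b·x = -7.2: x = (-7.2 − 9.003932) / (-1.238532) = 13.083175

13.0832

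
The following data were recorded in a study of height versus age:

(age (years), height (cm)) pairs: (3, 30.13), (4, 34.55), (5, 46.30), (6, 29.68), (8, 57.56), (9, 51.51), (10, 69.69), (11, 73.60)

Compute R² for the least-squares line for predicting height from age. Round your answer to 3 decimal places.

0.817

n = 8, Σx = 56, Σy = 393.02, Σxy = 3068.74, Σx² = 452, Σy² = 21366.2016
Sxx = Σx² − (Σx)²/n = 452 − 392 = 60
Sxy = Σxy − (Σx)(Σy)/n = 3068.74 − 2751.14 = 317.6
Syy = Σy² − (Σy)²/n = 21366.2016 − 19308.09005 = 2058.11155
R² = Sxy²/(Sxx·Syy) = (317.6)²/(60·2058.11155) = 0.816847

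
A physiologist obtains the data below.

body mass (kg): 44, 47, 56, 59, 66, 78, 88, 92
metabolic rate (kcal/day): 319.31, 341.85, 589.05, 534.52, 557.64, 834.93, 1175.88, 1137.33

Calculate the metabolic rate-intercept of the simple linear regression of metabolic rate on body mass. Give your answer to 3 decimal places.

n = 8, Σx = 530, Σy = 5490.51, Σxy = 404680.65, Σx² = 37410
Sxx = Σx² − (Σx)²/n = 37410 − 35112.5 = 2297.5
Sxy = Σxy − (Σx)(Σy)/n = 404680.65 − 363746.2875 = 40934.3625
b = Sxy/Sxx = 40934.3625/2297.5 = 17.816915
a = ȳ − b·x̄ = 686.31375 − 17.816915·66.25 = -494.056877

-494.057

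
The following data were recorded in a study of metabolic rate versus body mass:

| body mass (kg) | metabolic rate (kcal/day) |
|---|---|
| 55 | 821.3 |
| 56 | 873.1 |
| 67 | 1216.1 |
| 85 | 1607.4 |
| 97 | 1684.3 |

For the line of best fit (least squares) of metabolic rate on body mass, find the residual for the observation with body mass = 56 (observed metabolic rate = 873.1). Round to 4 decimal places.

n = 5, Σx = 360, Σy = 6202.2, Σxy = 475549.9, Σx² = 27284
Sxx = Σx² − (Σx)²/n = 27284 − 25920 = 1364
Sxy = Σxy − (Σx)(Σy)/n = 475549.9 − 446558.4 = 28991.5
b = Sxy/Sxx = 28991.5/1364 = 21.254765
a = ȳ − b·x̄ = 1240.44 − 21.254765·72 = -289.903109
ŷ(56) = -289.903109 + 21.254765·56 = 900.363754
residual = y − ŷ = 873.1 − 900.363754 = -27.263754

-27.2638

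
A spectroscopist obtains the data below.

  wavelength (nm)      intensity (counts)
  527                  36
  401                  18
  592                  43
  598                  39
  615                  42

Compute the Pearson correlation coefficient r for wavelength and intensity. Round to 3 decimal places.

0.975

n = 5, Σx = 2733, Σy = 178, Σxy = 100798, Σx² = 1524823, Σy² = 6754
Sxx = Σx² − (Σx)²/n = 1524823 − 1493857.8 = 30965.2
Sxy = Σxy − (Σx)(Σy)/n = 100798 − 97294.8 = 3503.2
Syy = Σy² − (Σy)²/n = 6754 − 6336.8 = 417.2
r = Sxy/√(Sxx·Syy) = 3503.2/√(12918681.44) = 3503.2/3594.256730 = 0.974666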